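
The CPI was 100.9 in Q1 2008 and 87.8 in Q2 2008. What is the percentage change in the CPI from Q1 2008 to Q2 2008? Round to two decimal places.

Change = (87.8 − 100.9) / 100.9 × 100
       = -13.1 / 100.9 × 100 = -12.9832%

-12.98%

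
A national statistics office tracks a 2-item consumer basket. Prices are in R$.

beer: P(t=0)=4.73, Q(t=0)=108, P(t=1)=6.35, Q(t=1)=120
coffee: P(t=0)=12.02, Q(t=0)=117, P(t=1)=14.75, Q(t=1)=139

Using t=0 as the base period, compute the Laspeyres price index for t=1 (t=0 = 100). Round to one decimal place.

Laspeyres price index uses base-period quantities as weights.
ΣP(t=1)·Q(t=0) = 6.35×108 + 14.75×117 = 685.8 + 1725.75 = 2411.55
ΣP(t=0)·Q(t=0) = 4.73×108 + 12.02×117 = 510.84 + 1406.34 = 1917.18
Index = 2411.55 / 1917.18 × 100 = 125.7863

125.8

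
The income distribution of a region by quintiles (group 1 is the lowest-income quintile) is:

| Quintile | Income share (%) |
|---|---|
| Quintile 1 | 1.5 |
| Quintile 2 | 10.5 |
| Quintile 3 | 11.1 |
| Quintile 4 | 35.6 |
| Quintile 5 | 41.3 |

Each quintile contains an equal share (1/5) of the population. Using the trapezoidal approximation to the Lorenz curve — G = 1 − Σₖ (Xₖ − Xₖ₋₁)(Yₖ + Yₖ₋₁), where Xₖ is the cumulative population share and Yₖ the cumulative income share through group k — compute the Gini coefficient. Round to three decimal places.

0.419

Cumulative income shares Yₖ: 0.0150, 0.1200, 0.2310, 0.5870, 1.0000
Σ (Xₖ−Xₖ₋₁)(Yₖ+Yₖ₋₁) = (1/5)(0.0150+0.0000) + (1/5)(0.1200+0.0150) + (1/5)(0.2310+0.1200) + (1/5)(0.5870+0.2310) + (1/5)(1.0000+0.5870)
  = 0.0030 + 0.0270 + 0.0702 + 0.1636 + 0.3174 = 0.5812
G = 1 − 0.5812 = 0.4188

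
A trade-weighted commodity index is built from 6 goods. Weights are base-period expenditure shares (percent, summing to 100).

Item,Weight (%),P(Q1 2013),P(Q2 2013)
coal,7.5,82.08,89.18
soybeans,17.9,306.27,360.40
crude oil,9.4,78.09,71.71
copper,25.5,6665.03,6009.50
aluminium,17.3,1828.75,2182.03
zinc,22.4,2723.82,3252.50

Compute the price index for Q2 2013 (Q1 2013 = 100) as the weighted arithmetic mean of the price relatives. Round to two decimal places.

coal: 7.5 × (89.18/82.08) = 7.5 × 1.086501 = 8.1488
soybeans: 17.9 × (360.40/306.27) = 17.9 × 1.176739 = 21.0636
crude oil: 9.4 × (71.71/78.09) = 9.4 × 0.918299 = 8.6320
copper: 25.5 × (6009.50/6665.03) = 25.5 × 0.901646 = 22.9920
aluminium: 17.3 × (2182.03/1828.75) = 17.3 × 1.193181 = 20.6420
zinc: 22.4 × (3252.50/2723.82) = 22.4 × 1.194095 = 26.7477
Index = Σ wᵢ·(p₁ᵢ/p₀ᵢ) = 8.1488 + 21.0636 + 8.6320 + 22.9920 + 20.6420 + 26.7477 = 108.2262

108.23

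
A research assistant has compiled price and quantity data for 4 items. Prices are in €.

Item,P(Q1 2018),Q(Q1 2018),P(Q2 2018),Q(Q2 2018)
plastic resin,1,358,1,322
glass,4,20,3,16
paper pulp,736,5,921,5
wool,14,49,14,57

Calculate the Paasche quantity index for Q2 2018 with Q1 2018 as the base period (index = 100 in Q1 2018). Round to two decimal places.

Paasche quantity index uses current-period prices as weights.
ΣP(Q2 2018)·Q(Q2 2018) = 1×322 + 3×16 + 921×5 + 14×57 = 322 + 48 + 4605 + 798 = 5773
ΣP(Q2 2018)·Q(Q1 2018) = 1×358 + 3×20 + 921×5 + 14×49 = 358 + 60 + 4605 + 686 = 5709
Index = 5773 / 5709 × 100 = 101.1210

101.12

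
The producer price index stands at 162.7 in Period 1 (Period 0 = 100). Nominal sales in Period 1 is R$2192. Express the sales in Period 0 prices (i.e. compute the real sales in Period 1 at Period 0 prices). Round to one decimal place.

Real = Nominal ÷ (Index/100) = 2192 ÷ (162.7/100)
     = 2192 ÷ 1.627 = 1347.2649

1347.3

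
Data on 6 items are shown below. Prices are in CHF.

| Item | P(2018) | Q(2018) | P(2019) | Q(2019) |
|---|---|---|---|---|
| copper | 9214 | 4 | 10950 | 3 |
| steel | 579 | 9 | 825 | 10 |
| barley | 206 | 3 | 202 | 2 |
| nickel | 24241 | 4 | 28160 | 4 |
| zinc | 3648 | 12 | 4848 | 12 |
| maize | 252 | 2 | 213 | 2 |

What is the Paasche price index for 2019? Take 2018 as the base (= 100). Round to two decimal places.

Paasche price index uses current-period quantities as weights.
ΣP(2019)·Q(2019) = 10950×3 + 825×10 + 202×2 + 28160×4 + 4848×12 + 213×2 = 32850 + 8250 + 404 + 112640 + 58176 + 426 = 212746
ΣP(2018)·Q(2019) = 9214×3 + 579×10 + 206×2 + 24241×4 + 3648×12 + 252×2 = 27642 + 5790 + 412 + 96964 + 43776 + 504 = 175088
Index = 212746 / 175088 × 100 = 121.5080

121.51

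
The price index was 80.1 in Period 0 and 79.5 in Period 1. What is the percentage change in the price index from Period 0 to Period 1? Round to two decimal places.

Change = (79.5 − 80.1) / 80.1 × 100
       = -0.6 / 80.1 × 100 = -0.7491%

-0.75%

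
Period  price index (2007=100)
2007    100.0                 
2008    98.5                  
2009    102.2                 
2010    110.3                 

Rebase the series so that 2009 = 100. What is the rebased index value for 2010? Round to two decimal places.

Rebased(2010) = 110.3 / 102.2 × 100 = 107.9256

107.93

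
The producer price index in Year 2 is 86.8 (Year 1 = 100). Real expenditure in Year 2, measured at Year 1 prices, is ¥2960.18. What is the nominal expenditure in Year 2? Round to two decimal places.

Nominal = Real × (Index/100) = 2960.18 × (86.8/100)
        = 2960.18 × 0.868 = 2569.4362

2569.44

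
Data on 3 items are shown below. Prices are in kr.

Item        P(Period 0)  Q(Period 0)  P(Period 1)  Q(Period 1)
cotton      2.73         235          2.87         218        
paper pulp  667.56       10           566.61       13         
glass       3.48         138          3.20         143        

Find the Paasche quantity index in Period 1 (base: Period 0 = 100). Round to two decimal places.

Paasche quantity index uses current-period prices as weights.
ΣP(Period 1)·Q(Period 1) = 2.87×218 + 566.61×13 + 3.20×143 = 625.66 + 7365.93 + 457.6 = 8449.19
ΣP(Period 1)·Q(Period 0) = 2.87×235 + 566.61×10 + 3.20×138 = 674.45 + 5666.1 + 441.6 = 6782.15
Index = 8449.19 / 6782.15 × 100 = 124.5798

124.58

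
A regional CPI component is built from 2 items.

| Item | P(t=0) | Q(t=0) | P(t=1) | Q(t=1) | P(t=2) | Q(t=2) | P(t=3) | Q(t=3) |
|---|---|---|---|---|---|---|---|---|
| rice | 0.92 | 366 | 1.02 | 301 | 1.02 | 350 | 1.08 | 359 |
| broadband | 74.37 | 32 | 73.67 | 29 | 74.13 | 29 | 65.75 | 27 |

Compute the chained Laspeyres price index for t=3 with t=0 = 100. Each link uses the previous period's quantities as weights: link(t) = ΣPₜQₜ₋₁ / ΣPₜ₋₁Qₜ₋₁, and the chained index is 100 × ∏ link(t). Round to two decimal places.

Link t=0→t=1:
ΣP(t=1)Q(t=0) = 1.02×366 + 73.67×32 = 373.32 + 2357.44 = 2730.76
ΣP(t=0)Q(t=0) = 0.92×366 + 74.37×32 = 336.72 + 2379.84 = 2716.56
link = 2730.76/2716.56 = 1.005227
Link t=1→t=2:
ΣP(t=2)Q(t=1) = 1.02×301 + 74.13×29 = 307.02 + 2149.77 = 2456.79
ΣP(t=1)Q(t=1) = 1.02×301 + 73.67×29 = 307.02 + 2136.43 = 2443.45
link = 2456.79/2443.45 = 1.005459
Link t=2→t=3:
ΣP(t=3)Q(t=2) = 1.08×350 + 65.75×29 = 378 + 1906.75 = 2284.75
ΣP(t=2)Q(t=2) = 1.02×350 + 74.13×29 = 357 + 2149.77 = 2506.77
link = 2284.75/2506.77 = 0.911432
Chained index = 100 × 1.005227 × 1.005459 × 0.911432 = 92.1198

92.12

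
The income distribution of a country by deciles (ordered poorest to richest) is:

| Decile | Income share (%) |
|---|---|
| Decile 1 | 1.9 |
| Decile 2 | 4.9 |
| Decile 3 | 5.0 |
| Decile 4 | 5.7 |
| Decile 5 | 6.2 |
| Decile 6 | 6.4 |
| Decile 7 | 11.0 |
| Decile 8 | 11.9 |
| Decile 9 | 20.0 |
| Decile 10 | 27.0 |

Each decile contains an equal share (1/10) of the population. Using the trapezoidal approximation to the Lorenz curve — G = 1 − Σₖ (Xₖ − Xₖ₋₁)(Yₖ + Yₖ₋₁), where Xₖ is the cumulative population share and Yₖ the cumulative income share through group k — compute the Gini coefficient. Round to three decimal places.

0.382

Cumulative income shares Yₖ: 0.0190, 0.0680, 0.1180, 0.1750, 0.2370, 0.3010, 0.4110, 0.5300, 0.7300, 1.0000
Σ (Xₖ−Xₖ₋₁)(Yₖ+Yₖ₋₁) = (1/10)(0.0190+0.0000) + (1/10)(0.0680+0.0190) + (1/10)(0.1180+0.0680) + (1/10)(0.1750+0.1180) + (1/10)(0.2370+0.1750) + (1/10)(0.3010+0.2370) + (1/10)(0.4110+0.3010) + (1/10)(0.5300+0.4110) + (1/10)(0.7300+0.5300) + (1/10)(1.0000+0.7300)
  = 0.0019 + 0.0087 + 0.0186 + 0.0293 + 0.0412 + 0.0538 + 0.0712 + 0.0941 + 0.1260 + 0.1730 = 0.6178
G = 1 − 0.6178 = 0.3822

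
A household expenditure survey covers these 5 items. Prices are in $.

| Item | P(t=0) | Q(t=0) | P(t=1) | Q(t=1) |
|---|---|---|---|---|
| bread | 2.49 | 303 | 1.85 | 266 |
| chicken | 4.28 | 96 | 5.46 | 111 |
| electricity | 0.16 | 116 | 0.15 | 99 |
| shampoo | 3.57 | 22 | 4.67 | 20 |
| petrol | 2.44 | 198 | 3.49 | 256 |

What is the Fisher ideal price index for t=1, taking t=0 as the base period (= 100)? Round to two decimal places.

Laspeyres component (base-period weights):
ΣP(t=1)Q(t=0) = 1.85×303 + 5.46×96 + 0.15×116 + 4.67×22 + 3.49×198 = 560.55 + 524.16 + 17.4 + 102.74 + 691.02 = 1895.87
ΣP(t=0)Q(t=0) = 2.49×303 + 4.28×96 + 0.16×116 + 3.57×22 + 2.44×198 = 754.47 + 410.88 + 18.56 + 78.54 + 483.12 = 1745.57
L = 1895.87 / 1745.57 × 100 = 108.6104
Paasche component (current-period weights):
ΣP(t=1)Q(t=1) = 1.85×266 + 5.46×111 + 0.15×99 + 4.67×20 + 3.49×256 = 492.1 + 606.06 + 14.85 + 93.4 + 893.44 = 2099.85
ΣP(t=0)Q(t=1) = 2.49×266 + 4.28×111 + 0.16×99 + 3.57×20 + 2.44×256 = 662.34 + 475.08 + 15.84 + 71.4 + 624.64 = 1849.3
P = 2099.85 / 1849.3 × 100 = 113.5484
Fisher = √(L × P) = √(108.6104 × 113.5484) = 111.0519

111.05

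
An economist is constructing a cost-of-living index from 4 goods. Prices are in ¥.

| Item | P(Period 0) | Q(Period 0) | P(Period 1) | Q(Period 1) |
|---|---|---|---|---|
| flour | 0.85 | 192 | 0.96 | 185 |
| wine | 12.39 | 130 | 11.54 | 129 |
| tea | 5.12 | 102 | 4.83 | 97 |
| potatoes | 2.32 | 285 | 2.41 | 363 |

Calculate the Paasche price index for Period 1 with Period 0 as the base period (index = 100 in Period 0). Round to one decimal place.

97.3

Paasche price index uses current-period quantities as weights.
ΣP(Period 1)·Q(Period 1) = 0.96×185 + 11.54×129 + 4.83×97 + 2.41×363 = 177.6 + 1488.66 + 468.51 + 874.83 = 3009.6
ΣP(Period 0)·Q(Period 1) = 0.85×185 + 12.39×129 + 5.12×97 + 2.32×363 = 157.25 + 1598.31 + 496.64 + 842.16 = 3094.36
Index = 3009.6 / 3094.36 × 100 = 97.2608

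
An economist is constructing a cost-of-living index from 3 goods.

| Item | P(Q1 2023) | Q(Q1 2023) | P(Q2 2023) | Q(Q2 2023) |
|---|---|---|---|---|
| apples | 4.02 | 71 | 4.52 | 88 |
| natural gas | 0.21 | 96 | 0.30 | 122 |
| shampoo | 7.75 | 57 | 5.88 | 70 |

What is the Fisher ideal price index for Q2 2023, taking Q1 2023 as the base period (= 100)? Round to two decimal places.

91.70

Laspeyres component (base-period weights):
ΣP(Q2 2023)Q(Q1 2023) = 4.52×71 + 0.30×96 + 5.88×57 = 320.92 + 28.8 + 335.16 = 684.88
ΣP(Q1 2023)Q(Q1 2023) = 4.02×71 + 0.21×96 + 7.75×57 = 285.42 + 20.16 + 441.75 = 747.33
L = 684.88 / 747.33 × 100 = 91.6436
Paasche component (current-period weights):
ΣP(Q2 2023)Q(Q2 2023) = 4.52×88 + 0.30×122 + 5.88×70 = 397.76 + 36.6 + 411.6 = 845.96
ΣP(Q1 2023)Q(Q2 2023) = 4.02×88 + 0.21×122 + 7.75×70 = 353.76 + 25.62 + 542.5 = 921.88
P = 845.96 / 921.88 × 100 = 91.7647
Fisher = √(L × P) = √(91.6436 × 91.7647) = 91.7041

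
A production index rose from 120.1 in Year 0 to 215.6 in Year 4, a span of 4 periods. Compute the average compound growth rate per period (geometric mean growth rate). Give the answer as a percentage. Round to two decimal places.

15.75%

Growth factor = (215.6/120.1)^(1/4) = (1.795171)^(1/4) = 1.157514
Growth rate = 1.157514 − 1 = 0.157514 = 15.7514%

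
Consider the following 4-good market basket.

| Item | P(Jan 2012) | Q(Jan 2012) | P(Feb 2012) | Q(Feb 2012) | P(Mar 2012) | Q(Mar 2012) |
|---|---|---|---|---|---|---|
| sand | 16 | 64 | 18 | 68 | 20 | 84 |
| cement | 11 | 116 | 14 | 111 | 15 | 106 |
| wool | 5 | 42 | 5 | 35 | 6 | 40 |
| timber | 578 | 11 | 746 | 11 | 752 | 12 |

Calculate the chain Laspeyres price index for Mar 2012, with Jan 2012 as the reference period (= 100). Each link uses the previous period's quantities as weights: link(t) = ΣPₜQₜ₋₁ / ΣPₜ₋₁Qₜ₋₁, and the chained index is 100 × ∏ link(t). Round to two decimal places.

130.14

Link Jan 2012→Feb 2012:
ΣP(Feb 2012)Q(Jan 2012) = 18×64 + 14×116 + 5×42 + 746×11 = 1152 + 1624 + 210 + 8206 = 11192
ΣP(Jan 2012)Q(Jan 2012) = 16×64 + 11×116 + 5×42 + 578×11 = 1024 + 1276 + 210 + 6358 = 8868
link = 11192/8868 = 1.262066
Link Feb 2012→Mar 2012:
ΣP(Mar 2012)Q(Feb 2012) = 20×68 + 15×111 + 6×35 + 752×11 = 1360 + 1665 + 210 + 8272 = 11507
ΣP(Feb 2012)Q(Feb 2012) = 18×68 + 14×111 + 5×35 + 746×11 = 1224 + 1554 + 175 + 8206 = 11159
link = 11507/11159 = 1.031186
Chained index = 100 × 1.262066 × 1.031186 = 130.1424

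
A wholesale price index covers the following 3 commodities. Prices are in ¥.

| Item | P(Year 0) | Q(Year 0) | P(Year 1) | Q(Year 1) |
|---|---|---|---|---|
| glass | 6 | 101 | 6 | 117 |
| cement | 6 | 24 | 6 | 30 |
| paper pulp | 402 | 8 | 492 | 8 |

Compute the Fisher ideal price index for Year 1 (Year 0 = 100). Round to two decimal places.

Laspeyres component (base-period weights):
ΣP(Year 1)Q(Year 0) = 6×101 + 6×24 + 492×8 = 606 + 144 + 3936 = 4686
ΣP(Year 0)Q(Year 0) = 6×101 + 6×24 + 402×8 = 606 + 144 + 3216 = 3966
L = 4686 / 3966 × 100 = 118.1543
Paasche component (current-period weights):
ΣP(Year 1)Q(Year 1) = 6×117 + 6×30 + 492×8 = 702 + 180 + 3936 = 4818
ΣP(Year 0)Q(Year 1) = 6×117 + 6×30 + 402×8 = 702 + 180 + 3216 = 4098
P = 4818 / 4098 × 100 = 117.5695
Fisher = √(L × P) = √(118.1543 × 117.5695) = 117.8616

117.86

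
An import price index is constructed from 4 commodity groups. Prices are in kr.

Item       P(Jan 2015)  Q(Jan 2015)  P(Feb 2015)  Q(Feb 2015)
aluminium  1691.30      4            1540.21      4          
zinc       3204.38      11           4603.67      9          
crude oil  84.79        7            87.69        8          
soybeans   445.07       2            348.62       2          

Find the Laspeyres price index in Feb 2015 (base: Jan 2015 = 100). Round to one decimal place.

133.6

Laspeyres price index uses base-period quantities as weights.
ΣP(Feb 2015)·Q(Jan 2015) = 1540.21×4 + 4603.67×11 + 87.69×7 + 348.62×2 = 6160.84 + 50640.37 + 613.83 + 697.24 = 58112.28
ΣP(Jan 2015)·Q(Jan 2015) = 1691.30×4 + 3204.38×11 + 84.79×7 + 445.07×2 = 6765.2 + 35248.18 + 593.53 + 890.14 = 43497.05
Index = 58112.28 / 43497.05 × 100 = 133.6005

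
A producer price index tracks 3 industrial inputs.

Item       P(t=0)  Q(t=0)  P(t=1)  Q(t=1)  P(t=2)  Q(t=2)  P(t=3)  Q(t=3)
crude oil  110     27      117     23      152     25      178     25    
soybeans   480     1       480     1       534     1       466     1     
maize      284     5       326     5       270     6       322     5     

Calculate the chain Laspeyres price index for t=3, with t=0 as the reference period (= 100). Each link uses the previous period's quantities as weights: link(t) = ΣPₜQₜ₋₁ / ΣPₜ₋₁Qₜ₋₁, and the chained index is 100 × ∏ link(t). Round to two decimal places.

139.45

Link t=0→t=1:
ΣP(t=1)Q(t=0) = 117×27 + 480×1 + 326×5 = 3159 + 480 + 1630 = 5269
ΣP(t=0)Q(t=0) = 110×27 + 480×1 + 284×5 = 2970 + 480 + 1420 = 4870
link = 5269/4870 = 1.081930
Link t=1→t=2:
ΣP(t=2)Q(t=1) = 152×23 + 534×1 + 270×5 = 3496 + 534 + 1350 = 5380
ΣP(t=1)Q(t=1) = 117×23 + 480×1 + 326×5 = 2691 + 480 + 1630 = 4801
link = 5380/4801 = 1.120600
Link t=2→t=3:
ΣP(t=3)Q(t=2) = 178×25 + 466×1 + 322×6 = 4450 + 466 + 1932 = 6848
ΣP(t=2)Q(t=2) = 152×25 + 534×1 + 270×6 = 3800 + 534 + 1620 = 5954
link = 6848/5954 = 1.150151
Chained index = 100 × 1.081930 × 1.120600 × 1.150151 = 139.4456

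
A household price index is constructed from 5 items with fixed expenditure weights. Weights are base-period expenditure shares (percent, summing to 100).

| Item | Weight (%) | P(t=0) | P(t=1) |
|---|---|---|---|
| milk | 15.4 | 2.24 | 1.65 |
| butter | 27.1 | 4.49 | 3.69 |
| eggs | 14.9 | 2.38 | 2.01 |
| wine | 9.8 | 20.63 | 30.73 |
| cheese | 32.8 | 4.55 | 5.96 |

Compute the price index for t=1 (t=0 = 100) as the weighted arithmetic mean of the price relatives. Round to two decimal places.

103.76

milk: 15.4 × (1.65/2.24) = 15.4 × 0.736607 = 11.3438
butter: 27.1 × (3.69/4.49) = 27.1 × 0.821826 = 22.2715
eggs: 14.9 × (2.01/2.38) = 14.9 × 0.844538 = 12.5836
wine: 9.8 × (30.73/20.63) = 9.8 × 1.489578 = 14.5979
cheese: 32.8 × (5.96/4.55) = 32.8 × 1.309890 = 42.9644
Index = Σ wᵢ·(p₁ᵢ/p₀ᵢ) = 11.3438 + 22.2715 + 12.5836 + 14.5979 + 42.9644 = 103.7611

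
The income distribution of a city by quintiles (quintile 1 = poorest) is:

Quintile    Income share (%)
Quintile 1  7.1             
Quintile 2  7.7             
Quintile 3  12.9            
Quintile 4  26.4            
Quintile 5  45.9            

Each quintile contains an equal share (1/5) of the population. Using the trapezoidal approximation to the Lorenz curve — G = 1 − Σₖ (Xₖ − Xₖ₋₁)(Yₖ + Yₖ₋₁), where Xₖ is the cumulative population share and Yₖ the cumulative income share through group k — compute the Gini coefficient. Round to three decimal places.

Cumulative income shares Yₖ: 0.0710, 0.1480, 0.2770, 0.5410, 1.0000
Σ (Xₖ−Xₖ₋₁)(Yₖ+Yₖ₋₁) = (1/5)(0.0710+0.0000) + (1/5)(0.1480+0.0710) + (1/5)(0.2770+0.1480) + (1/5)(0.5410+0.2770) + (1/5)(1.0000+0.5410)
  = 0.0142 + 0.0438 + 0.0850 + 0.1636 + 0.3082 = 0.6148
G = 1 − 0.6148 = 0.3852

0.385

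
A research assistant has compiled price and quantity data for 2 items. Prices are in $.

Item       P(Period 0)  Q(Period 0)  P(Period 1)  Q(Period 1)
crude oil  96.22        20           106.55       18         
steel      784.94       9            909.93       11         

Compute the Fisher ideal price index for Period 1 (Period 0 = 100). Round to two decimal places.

Laspeyres component (base-period weights):
ΣP(Period 1)Q(Period 0) = 106.55×20 + 909.93×9 = 2131 + 8189.37 = 10320.37
ΣP(Period 0)Q(Period 0) = 96.22×20 + 784.94×9 = 1924.4 + 7064.46 = 8988.86
L = 10320.37 / 8988.86 × 100 = 114.8129
Paasche component (current-period weights):
ΣP(Period 1)Q(Period 1) = 106.55×18 + 909.93×11 = 1917.9 + 10009.23 = 11927.13
ΣP(Period 0)Q(Period 1) = 96.22×18 + 784.94×11 = 1731.96 + 8634.34 = 10366.3
P = 11927.13 / 10366.3 × 100 = 115.0568
Fisher = √(L × P) = √(114.8129 × 115.0568) = 114.9348

114.93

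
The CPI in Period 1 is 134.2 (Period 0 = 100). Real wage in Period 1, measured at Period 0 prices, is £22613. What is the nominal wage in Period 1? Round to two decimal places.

30346.65

Nominal = Real × (Index/100) = 22613 × (134.2/100)
        = 22613 × 1.342 = 30346.6460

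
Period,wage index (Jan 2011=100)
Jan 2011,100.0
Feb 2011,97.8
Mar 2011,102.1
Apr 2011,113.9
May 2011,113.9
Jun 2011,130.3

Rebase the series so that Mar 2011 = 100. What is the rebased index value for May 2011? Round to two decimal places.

111.56

Rebased(May 2011) = 113.9 / 102.1 × 100 = 111.5573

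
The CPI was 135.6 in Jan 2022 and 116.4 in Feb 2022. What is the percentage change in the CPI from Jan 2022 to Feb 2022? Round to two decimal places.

-14.16%

Change = (116.4 − 135.6) / 135.6 × 100
       = -19.2 / 135.6 × 100 = -14.1593%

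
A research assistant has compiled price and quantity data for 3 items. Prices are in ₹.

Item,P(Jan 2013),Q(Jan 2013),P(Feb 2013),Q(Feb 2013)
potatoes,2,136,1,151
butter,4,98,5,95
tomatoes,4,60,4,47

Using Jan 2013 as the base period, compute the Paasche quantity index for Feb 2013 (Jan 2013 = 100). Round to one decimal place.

94.0

Paasche quantity index uses current-period prices as weights.
ΣP(Feb 2013)·Q(Feb 2013) = 1×151 + 5×95 + 4×47 = 151 + 475 + 188 = 814
ΣP(Feb 2013)·Q(Jan 2013) = 1×136 + 5×98 + 4×60 = 136 + 490 + 240 = 866
Index = 814 / 866 × 100 = 93.9954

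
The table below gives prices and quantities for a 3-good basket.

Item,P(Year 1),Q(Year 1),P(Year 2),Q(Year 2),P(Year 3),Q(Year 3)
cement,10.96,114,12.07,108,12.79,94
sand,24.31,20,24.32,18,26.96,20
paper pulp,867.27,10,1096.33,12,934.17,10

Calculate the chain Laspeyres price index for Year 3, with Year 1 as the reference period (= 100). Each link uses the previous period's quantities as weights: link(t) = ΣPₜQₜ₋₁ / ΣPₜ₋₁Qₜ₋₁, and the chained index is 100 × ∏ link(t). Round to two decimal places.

108.17

Link Year 1→Year 2:
ΣP(Year 2)Q(Year 1) = 12.07×114 + 24.32×20 + 1096.33×10 = 1375.98 + 486.4 + 10963.3 = 12825.68
ΣP(Year 1)Q(Year 1) = 10.96×114 + 24.31×20 + 867.27×10 = 1249.44 + 486.2 + 8672.7 = 10408.34
link = 12825.68/10408.34 = 1.232250
Link Year 2→Year 3:
ΣP(Year 3)Q(Year 2) = 12.79×108 + 26.96×18 + 934.17×12 = 1381.32 + 485.28 + 11210.04 = 13076.64
ΣP(Year 2)Q(Year 2) = 12.07×108 + 24.32×18 + 1096.33×12 = 1303.56 + 437.76 + 13155.96 = 14897.28
link = 13076.64/14897.28 = 0.877787
Chained index = 100 × 1.232250 × 0.877787 = 108.1653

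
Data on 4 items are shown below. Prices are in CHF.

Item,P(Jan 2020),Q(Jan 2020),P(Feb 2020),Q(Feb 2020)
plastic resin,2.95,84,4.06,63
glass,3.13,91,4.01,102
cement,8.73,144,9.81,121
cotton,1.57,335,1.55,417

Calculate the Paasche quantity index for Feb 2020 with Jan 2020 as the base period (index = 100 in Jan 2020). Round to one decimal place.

Paasche quantity index uses current-period prices as weights.
ΣP(Feb 2020)·Q(Feb 2020) = 4.06×63 + 4.01×102 + 9.81×121 + 1.55×417 = 255.78 + 409.02 + 1187.01 + 646.35 = 2498.16
ΣP(Feb 2020)·Q(Jan 2020) = 4.06×84 + 4.01×91 + 9.81×144 + 1.55×335 = 341.04 + 364.91 + 1412.64 + 519.25 = 2637.84
Index = 2498.16 / 2637.84 × 100 = 94.7048

94.7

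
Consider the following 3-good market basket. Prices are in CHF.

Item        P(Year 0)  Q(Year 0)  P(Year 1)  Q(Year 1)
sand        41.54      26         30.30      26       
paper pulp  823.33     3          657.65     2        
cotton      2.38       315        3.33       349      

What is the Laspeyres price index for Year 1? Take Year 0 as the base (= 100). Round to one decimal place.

Laspeyres price index uses base-period quantities as weights.
ΣP(Year 1)·Q(Year 0) = 30.30×26 + 657.65×3 + 3.33×315 = 787.8 + 1972.95 + 1048.95 = 3809.7
ΣP(Year 0)·Q(Year 0) = 41.54×26 + 823.33×3 + 2.38×315 = 1080.04 + 2469.99 + 749.7 = 4299.73
Index = 3809.7 / 4299.73 × 100 = 88.6032

88.6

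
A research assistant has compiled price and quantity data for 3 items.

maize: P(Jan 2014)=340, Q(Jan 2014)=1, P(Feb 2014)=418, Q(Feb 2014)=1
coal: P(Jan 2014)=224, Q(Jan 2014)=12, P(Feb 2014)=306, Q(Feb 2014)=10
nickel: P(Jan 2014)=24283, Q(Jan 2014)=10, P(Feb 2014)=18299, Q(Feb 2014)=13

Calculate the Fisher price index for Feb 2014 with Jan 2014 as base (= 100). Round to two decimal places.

Laspeyres component (base-period weights):
ΣP(Feb 2014)Q(Jan 2014) = 418×1 + 306×12 + 18299×10 = 418 + 3672 + 182990 = 187080
ΣP(Jan 2014)Q(Jan 2014) = 340×1 + 224×12 + 24283×10 = 340 + 2688 + 242830 = 245858
L = 187080 / 245858 × 100 = 76.0927
Paasche component (current-period weights):
ΣP(Feb 2014)Q(Feb 2014) = 418×1 + 306×10 + 18299×13 = 418 + 3060 + 237887 = 241365
ΣP(Jan 2014)Q(Feb 2014) = 340×1 + 224×10 + 24283×13 = 340 + 2240 + 315679 = 318259
P = 241365 / 318259 × 100 = 75.8392
Fisher = √(L × P) = √(76.0927 × 75.8392) = 75.9658

75.97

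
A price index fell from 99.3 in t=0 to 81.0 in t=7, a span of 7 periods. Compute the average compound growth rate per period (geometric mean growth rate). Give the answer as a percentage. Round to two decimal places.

Growth factor = (81.0/99.3)^(1/7) = (0.815710)^(1/7) = 0.971320
Growth rate = 0.971320 − 1 = -0.028680 = -2.8680%

-2.87%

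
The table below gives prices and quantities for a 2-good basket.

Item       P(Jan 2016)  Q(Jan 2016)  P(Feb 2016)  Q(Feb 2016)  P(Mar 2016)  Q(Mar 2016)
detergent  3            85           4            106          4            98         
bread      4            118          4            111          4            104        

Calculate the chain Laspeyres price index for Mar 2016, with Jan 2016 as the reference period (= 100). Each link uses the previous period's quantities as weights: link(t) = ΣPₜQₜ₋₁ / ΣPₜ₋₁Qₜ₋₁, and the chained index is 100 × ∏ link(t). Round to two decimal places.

111.69

Link Jan 2016→Feb 2016:
ΣP(Feb 2016)Q(Jan 2016) = 4×85 + 4×118 = 340 + 472 = 812
ΣP(Jan 2016)Q(Jan 2016) = 3×85 + 4×118 = 255 + 472 = 727
link = 812/727 = 1.116919
Link Feb 2016→Mar 2016:
ΣP(Mar 2016)Q(Feb 2016) = 4×106 + 4×111 = 424 + 444 = 868
ΣP(Feb 2016)Q(Feb 2016) = 4×106 + 4×111 = 424 + 444 = 868
link = 868/868 = 1.000000
Chained index = 100 × 1.116919 × 1.000000 = 111.6919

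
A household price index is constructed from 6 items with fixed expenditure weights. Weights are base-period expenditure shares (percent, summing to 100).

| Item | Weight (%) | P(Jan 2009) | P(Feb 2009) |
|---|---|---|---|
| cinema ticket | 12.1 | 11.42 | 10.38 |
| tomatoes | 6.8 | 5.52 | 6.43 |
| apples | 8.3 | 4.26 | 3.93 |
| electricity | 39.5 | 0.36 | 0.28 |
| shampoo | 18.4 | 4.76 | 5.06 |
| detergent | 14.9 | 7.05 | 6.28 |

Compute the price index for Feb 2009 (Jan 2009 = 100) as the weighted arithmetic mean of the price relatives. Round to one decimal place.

90.1

cinema ticket: 12.1 × (10.38/11.42) = 12.1 × 0.908932 = 10.9981
tomatoes: 6.8 × (6.43/5.52) = 6.8 × 1.164855 = 7.9210
apples: 8.3 × (3.93/4.26) = 8.3 × 0.922535 = 7.6570
electricity: 39.5 × (0.28/0.36) = 39.5 × 0.777778 = 30.7222
shampoo: 18.4 × (5.06/4.76) = 18.4 × 1.063025 = 19.5597
detergent: 14.9 × (6.28/7.05) = 14.9 × 0.890780 = 13.2726
Index = Σ wᵢ·(p₁ᵢ/p₀ᵢ) = 10.9981 + 7.9210 + 7.6570 + 30.7222 + 19.5597 + 13.2726 = 90.1306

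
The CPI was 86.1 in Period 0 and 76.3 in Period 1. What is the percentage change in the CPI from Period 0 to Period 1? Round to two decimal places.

-11.38%

Change = (76.3 − 86.1) / 86.1 × 100
       = -9.8 / 86.1 × 100 = -11.3821%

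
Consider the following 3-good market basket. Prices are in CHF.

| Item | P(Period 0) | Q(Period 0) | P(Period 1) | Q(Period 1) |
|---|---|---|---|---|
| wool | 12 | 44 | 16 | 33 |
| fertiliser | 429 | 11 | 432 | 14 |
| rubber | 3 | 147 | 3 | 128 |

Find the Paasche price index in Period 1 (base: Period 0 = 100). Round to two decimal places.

102.56

Paasche price index uses current-period quantities as weights.
ΣP(Period 1)·Q(Period 1) = 16×33 + 432×14 + 3×128 = 528 + 6048 + 384 = 6960
ΣP(Period 0)·Q(Period 1) = 12×33 + 429×14 + 3×128 = 396 + 6006 + 384 = 6786
Index = 6960 / 6786 × 100 = 102.5641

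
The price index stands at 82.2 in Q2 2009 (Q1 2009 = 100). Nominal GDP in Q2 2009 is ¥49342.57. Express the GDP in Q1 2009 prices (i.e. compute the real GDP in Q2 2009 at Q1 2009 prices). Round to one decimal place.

Real = Nominal ÷ (Index/100) = 49342.57 ÷ (82.2/100)
     = 49342.57 ÷ 0.822 = 60027.4574

60027.5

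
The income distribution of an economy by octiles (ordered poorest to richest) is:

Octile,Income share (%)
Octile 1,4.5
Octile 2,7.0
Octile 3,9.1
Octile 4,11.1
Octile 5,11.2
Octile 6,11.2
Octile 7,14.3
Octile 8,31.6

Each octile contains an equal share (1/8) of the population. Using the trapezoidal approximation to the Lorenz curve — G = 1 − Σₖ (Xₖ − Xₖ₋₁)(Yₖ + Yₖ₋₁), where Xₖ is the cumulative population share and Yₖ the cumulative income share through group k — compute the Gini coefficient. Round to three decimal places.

0.291

Cumulative income shares Yₖ: 0.0450, 0.1150, 0.2060, 0.3170, 0.4290, 0.5410, 0.6840, 1.0000
Σ (Xₖ−Xₖ₋₁)(Yₖ+Yₖ₋₁) = (1/8)(0.0450+0.0000) + (1/8)(0.1150+0.0450) + (1/8)(0.2060+0.1150) + (1/8)(0.3170+0.2060) + (1/8)(0.4290+0.3170) + (1/8)(0.5410+0.4290) + (1/8)(0.6840+0.5410) + (1/8)(1.0000+0.6840)
  = 0.0056 + 0.0200 + 0.0401 + 0.0654 + 0.0932 + 0.1212 + 0.1531 + 0.2105 = 0.7092
G = 1 − 0.7092 = 0.2908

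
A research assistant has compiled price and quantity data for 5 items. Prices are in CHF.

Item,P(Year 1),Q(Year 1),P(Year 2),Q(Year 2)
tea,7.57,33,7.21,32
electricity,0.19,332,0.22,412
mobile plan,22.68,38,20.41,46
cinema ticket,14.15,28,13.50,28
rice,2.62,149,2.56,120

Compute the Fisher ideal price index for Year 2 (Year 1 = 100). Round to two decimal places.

93.95

Laspeyres component (base-period weights):
ΣP(Year 2)Q(Year 1) = 7.21×33 + 0.22×332 + 20.41×38 + 13.50×28 + 2.56×149 = 237.93 + 73.04 + 775.58 + 378 + 381.44 = 1845.99
ΣP(Year 1)Q(Year 1) = 7.57×33 + 0.19×332 + 22.68×38 + 14.15×28 + 2.62×149 = 249.81 + 63.08 + 861.84 + 396.2 + 390.38 = 1961.31
L = 1845.99 / 1961.31 × 100 = 94.1203
Paasche component (current-period weights):
ΣP(Year 2)Q(Year 2) = 7.21×32 + 0.22×412 + 20.41×46 + 13.50×28 + 2.56×120 = 230.72 + 90.64 + 938.86 + 378 + 307.2 = 1945.42
ΣP(Year 1)Q(Year 2) = 7.57×32 + 0.19×412 + 22.68×46 + 14.15×28 + 2.62×120 = 242.24 + 78.28 + 1043.28 + 396.2 + 314.4 = 2074.4
P = 1945.42 / 2074.4 × 100 = 93.7823
Fisher = √(L × P) = √(94.1203 × 93.7823) = 93.9511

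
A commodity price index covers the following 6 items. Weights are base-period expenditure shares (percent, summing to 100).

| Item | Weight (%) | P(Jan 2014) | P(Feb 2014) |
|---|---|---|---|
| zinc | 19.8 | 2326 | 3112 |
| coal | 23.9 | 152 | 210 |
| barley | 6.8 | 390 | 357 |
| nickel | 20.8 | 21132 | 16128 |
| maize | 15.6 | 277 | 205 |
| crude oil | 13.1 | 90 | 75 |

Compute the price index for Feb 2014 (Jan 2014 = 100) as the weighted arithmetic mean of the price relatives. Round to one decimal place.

zinc: 19.8 × (3112/2326) = 19.8 × 1.337919 = 26.4908
coal: 23.9 × (210/152) = 23.9 × 1.381579 = 33.0197
barley: 6.8 × (357/390) = 6.8 × 0.915385 = 6.2246
nickel: 20.8 × (16128/21132) = 20.8 × 0.763203 = 15.8746
maize: 15.6 × (205/277) = 15.6 × 0.740072 = 11.5451
crude oil: 13.1 × (75/90) = 13.1 × 0.833333 = 10.9167
Index = Σ wᵢ·(p₁ᵢ/p₀ᵢ) = 26.4908 + 33.0197 + 6.2246 + 15.8746 + 11.5451 + 10.9167 = 104.0716

104.1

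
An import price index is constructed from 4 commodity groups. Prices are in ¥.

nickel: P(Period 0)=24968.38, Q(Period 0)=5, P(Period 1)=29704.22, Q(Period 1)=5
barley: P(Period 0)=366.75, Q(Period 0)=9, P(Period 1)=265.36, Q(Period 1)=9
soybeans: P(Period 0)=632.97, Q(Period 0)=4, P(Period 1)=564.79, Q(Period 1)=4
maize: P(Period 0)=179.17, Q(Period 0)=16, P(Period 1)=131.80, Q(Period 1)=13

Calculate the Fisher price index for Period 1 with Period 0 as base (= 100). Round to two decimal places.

116.36

Laspeyres component (base-period weights):
ΣP(Period 1)Q(Period 0) = 29704.22×5 + 265.36×9 + 564.79×4 + 131.80×16 = 148521.1 + 2388.24 + 2259.16 + 2108.8 = 155277.3
ΣP(Period 0)Q(Period 0) = 24968.38×5 + 366.75×9 + 632.97×4 + 179.17×16 = 124841.9 + 3300.75 + 2531.88 + 2866.72 = 133541.25
L = 155277.3 / 133541.25 × 100 = 116.2767
Paasche component (current-period weights):
ΣP(Period 1)Q(Period 1) = 29704.22×5 + 265.36×9 + 564.79×4 + 131.80×13 = 148521.1 + 2388.24 + 2259.16 + 1713.4 = 154881.9
ΣP(Period 0)Q(Period 1) = 24968.38×5 + 366.75×9 + 632.97×4 + 179.17×13 = 124841.9 + 3300.75 + 2531.88 + 2329.21 = 133003.74
P = 154881.9 / 133003.74 × 100 = 116.4493
Fisher = √(L × P) = √(116.2767 × 116.4493) = 116.3629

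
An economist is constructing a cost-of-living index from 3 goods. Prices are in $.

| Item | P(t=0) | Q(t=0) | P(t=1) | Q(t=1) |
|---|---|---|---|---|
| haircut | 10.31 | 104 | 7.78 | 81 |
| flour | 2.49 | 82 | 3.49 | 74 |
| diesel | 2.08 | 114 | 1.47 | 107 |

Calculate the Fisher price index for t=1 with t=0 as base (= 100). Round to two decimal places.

Laspeyres component (base-period weights):
ΣP(t=1)Q(t=0) = 7.78×104 + 3.49×82 + 1.47×114 = 809.12 + 286.18 + 167.58 = 1262.88
ΣP(t=0)Q(t=0) = 10.31×104 + 2.49×82 + 2.08×114 = 1072.24 + 204.18 + 237.12 = 1513.54
L = 1262.88 / 1513.54 × 100 = 83.4388
Paasche component (current-period weights):
ΣP(t=1)Q(t=1) = 7.78×81 + 3.49×74 + 1.47×107 = 630.18 + 258.26 + 157.29 = 1045.73
ΣP(t=0)Q(t=1) = 10.31×81 + 2.49×74 + 2.08×107 = 835.11 + 184.26 + 222.56 = 1241.93
P = 1045.73 / 1241.93 × 100 = 84.2020
Fisher = √(L × P) = √(83.4388 × 84.2020) = 83.8195

83.82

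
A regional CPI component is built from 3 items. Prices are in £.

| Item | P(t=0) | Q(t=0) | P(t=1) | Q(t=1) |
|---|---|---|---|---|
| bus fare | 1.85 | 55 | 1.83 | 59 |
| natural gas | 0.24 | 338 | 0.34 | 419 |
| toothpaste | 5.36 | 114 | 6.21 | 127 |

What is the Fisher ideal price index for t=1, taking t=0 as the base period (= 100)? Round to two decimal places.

Laspeyres component (base-period weights):
ΣP(t=1)Q(t=0) = 1.83×55 + 0.34×338 + 6.21×114 = 100.65 + 114.92 + 707.94 = 923.51
ΣP(t=0)Q(t=0) = 1.85×55 + 0.24×338 + 5.36×114 = 101.75 + 81.12 + 611.04 = 793.91
L = 923.51 / 793.91 × 100 = 116.3243
Paasche component (current-period weights):
ΣP(t=1)Q(t=1) = 1.83×59 + 0.34×419 + 6.21×127 = 107.97 + 142.46 + 788.67 = 1039.1
ΣP(t=0)Q(t=1) = 1.85×59 + 0.24×419 + 5.36×127 = 109.15 + 100.56 + 680.72 = 890.43
P = 1039.1 / 890.43 × 100 = 116.6964
Fisher = √(L × P) = √(116.3243 × 116.6964) = 116.5102

116.51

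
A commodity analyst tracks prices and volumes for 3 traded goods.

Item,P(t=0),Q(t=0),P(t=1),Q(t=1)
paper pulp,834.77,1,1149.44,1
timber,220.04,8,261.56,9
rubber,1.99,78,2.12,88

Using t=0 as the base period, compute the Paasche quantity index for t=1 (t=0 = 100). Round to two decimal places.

108.30

Paasche quantity index uses current-period prices as weights.
ΣP(t=1)·Q(t=1) = 1149.44×1 + 261.56×9 + 2.12×88 = 1149.44 + 2354.04 + 186.56 = 3690.04
ΣP(t=1)·Q(t=0) = 1149.44×1 + 261.56×8 + 2.12×78 = 1149.44 + 2092.48 + 165.36 = 3407.28
Index = 3690.04 / 3407.28 × 100 = 108.2987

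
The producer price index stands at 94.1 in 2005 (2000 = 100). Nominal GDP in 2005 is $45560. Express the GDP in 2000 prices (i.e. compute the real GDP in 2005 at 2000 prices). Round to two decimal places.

48416.58

Real = Nominal ÷ (Index/100) = 45560 ÷ (94.1/100)
     = 45560 ÷ 0.941 = 48416.5781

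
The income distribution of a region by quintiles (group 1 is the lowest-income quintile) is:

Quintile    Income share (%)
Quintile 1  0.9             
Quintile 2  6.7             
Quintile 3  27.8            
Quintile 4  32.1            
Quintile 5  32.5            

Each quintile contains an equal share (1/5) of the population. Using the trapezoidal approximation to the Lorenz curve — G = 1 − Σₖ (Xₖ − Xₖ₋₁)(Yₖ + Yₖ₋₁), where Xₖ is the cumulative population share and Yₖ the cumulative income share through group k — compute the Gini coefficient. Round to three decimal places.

0.354

Cumulative income shares Yₖ: 0.0090, 0.0760, 0.3540, 0.6750, 1.0000
Σ (Xₖ−Xₖ₋₁)(Yₖ+Yₖ₋₁) = (1/5)(0.0090+0.0000) + (1/5)(0.0760+0.0090) + (1/5)(0.3540+0.0760) + (1/5)(0.6750+0.3540) + (1/5)(1.0000+0.6750)
  = 0.0018 + 0.0170 + 0.0860 + 0.2058 + 0.3350 = 0.6456
G = 1 − 0.6456 = 0.3544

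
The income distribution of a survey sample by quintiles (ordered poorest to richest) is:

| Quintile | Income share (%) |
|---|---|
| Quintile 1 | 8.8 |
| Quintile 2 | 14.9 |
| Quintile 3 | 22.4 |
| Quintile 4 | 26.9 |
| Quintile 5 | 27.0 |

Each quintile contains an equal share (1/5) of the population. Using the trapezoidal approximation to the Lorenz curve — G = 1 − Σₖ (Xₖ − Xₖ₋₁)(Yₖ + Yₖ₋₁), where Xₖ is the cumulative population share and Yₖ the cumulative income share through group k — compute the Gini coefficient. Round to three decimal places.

0.194

Cumulative income shares Yₖ: 0.0880, 0.2370, 0.4610, 0.7300, 1.0000
Σ (Xₖ−Xₖ₋₁)(Yₖ+Yₖ₋₁) = (1/5)(0.0880+0.0000) + (1/5)(0.2370+0.0880) + (1/5)(0.4610+0.2370) + (1/5)(0.7300+0.4610) + (1/5)(1.0000+0.7300)
  = 0.0176 + 0.0650 + 0.1396 + 0.2382 + 0.3460 = 0.8064
G = 1 − 0.8064 = 0.1936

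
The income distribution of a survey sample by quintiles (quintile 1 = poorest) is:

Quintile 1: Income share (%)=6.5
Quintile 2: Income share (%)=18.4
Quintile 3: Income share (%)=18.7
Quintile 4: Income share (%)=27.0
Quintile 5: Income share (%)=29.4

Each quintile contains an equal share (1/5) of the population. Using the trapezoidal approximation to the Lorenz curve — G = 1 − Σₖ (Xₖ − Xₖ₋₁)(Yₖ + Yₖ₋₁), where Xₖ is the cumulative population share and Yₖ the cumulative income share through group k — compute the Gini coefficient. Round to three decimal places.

Cumulative income shares Yₖ: 0.0650, 0.2490, 0.4360, 0.7060, 1.0000
Σ (Xₖ−Xₖ₋₁)(Yₖ+Yₖ₋₁) = (1/5)(0.0650+0.0000) + (1/5)(0.2490+0.0650) + (1/5)(0.4360+0.2490) + (1/5)(0.7060+0.4360) + (1/5)(1.0000+0.7060)
  = 0.0130 + 0.0628 + 0.1370 + 0.2284 + 0.3412 = 0.7824
G = 1 − 0.7824 = 0.2176

0.218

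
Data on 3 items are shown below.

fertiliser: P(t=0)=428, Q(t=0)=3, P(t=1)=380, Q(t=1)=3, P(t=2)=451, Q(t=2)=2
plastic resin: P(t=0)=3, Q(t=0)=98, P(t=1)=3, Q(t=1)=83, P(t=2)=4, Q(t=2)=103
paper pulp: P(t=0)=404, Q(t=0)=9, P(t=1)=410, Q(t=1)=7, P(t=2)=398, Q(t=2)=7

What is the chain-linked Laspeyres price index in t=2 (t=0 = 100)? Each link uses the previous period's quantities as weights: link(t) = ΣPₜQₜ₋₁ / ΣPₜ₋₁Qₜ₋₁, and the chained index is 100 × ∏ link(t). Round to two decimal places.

103.17

Link t=0→t=1:
ΣP(t=1)Q(t=0) = 380×3 + 3×98 + 410×9 = 1140 + 294 + 3690 = 5124
ΣP(t=0)Q(t=0) = 428×3 + 3×98 + 404×9 = 1284 + 294 + 3636 = 5214
link = 5124/5214 = 0.982739
Link t=1→t=2:
ΣP(t=2)Q(t=1) = 451×3 + 4×83 + 398×7 = 1353 + 332 + 2786 = 4471
ΣP(t=1)Q(t=1) = 380×3 + 3×83 + 410×7 = 1140 + 249 + 2870 = 4259
link = 4471/4259 = 1.049777
Chained index = 100 × 0.982739 × 1.049777 = 103.1657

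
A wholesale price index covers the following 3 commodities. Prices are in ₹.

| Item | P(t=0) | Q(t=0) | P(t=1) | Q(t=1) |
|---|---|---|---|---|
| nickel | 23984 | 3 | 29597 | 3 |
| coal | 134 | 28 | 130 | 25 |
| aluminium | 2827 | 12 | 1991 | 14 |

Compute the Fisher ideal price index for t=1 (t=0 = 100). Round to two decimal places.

Laspeyres component (base-period weights):
ΣP(t=1)Q(t=0) = 29597×3 + 130×28 + 1991×12 = 88791 + 3640 + 23892 = 116323
ΣP(t=0)Q(t=0) = 23984×3 + 134×28 + 2827×12 = 71952 + 3752 + 33924 = 109628
L = 116323 / 109628 × 100 = 106.1070
Paasche component (current-period weights):
ΣP(t=1)Q(t=1) = 29597×3 + 130×25 + 1991×14 = 88791 + 3250 + 27874 = 119915
ΣP(t=0)Q(t=1) = 23984×3 + 134×25 + 2827×14 = 71952 + 3350 + 39578 = 114880
P = 119915 / 114880 × 100 = 104.3828
Fisher = √(L × P) = √(106.1070 × 104.3828) = 105.2414

105.24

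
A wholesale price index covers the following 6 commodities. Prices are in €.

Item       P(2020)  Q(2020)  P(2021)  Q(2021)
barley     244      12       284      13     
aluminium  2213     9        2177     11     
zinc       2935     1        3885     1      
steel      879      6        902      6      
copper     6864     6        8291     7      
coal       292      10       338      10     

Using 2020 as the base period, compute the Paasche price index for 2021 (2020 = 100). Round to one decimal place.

Paasche price index uses current-period quantities as weights.
ΣP(2021)·Q(2021) = 284×13 + 2177×11 + 3885×1 + 902×6 + 8291×7 + 338×10 = 3692 + 23947 + 3885 + 5412 + 58037 + 3380 = 98353
ΣP(2020)·Q(2021) = 244×13 + 2213×11 + 2935×1 + 879×6 + 6864×7 + 292×10 = 3172 + 24343 + 2935 + 5274 + 48048 + 2920 = 86692
Index = 98353 / 86692 × 100 = 113.4511

113.5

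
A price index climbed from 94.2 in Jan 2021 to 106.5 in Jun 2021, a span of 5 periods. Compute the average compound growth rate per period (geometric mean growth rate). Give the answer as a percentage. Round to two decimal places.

2.48%

Growth factor = (106.5/94.2)^(1/5) = (1.130573)^(1/5) = 1.024849
Growth rate = 1.024849 − 1 = 0.024849 = 2.4849%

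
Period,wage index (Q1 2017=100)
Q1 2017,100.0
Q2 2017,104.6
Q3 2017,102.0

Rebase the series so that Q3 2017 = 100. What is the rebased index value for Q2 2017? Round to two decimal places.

102.55

Rebased(Q2 2017) = 104.6 / 102.0 × 100 = 102.5490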